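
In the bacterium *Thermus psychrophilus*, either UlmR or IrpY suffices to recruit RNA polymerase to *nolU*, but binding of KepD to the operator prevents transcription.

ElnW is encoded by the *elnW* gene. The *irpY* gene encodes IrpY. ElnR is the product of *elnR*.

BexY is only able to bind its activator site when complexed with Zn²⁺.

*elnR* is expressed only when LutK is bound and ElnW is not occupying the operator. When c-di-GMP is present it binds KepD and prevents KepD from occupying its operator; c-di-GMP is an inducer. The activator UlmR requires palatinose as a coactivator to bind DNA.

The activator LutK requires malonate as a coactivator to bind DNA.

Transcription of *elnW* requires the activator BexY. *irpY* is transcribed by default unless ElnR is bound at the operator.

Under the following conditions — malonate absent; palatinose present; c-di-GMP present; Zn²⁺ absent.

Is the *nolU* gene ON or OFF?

ON

Palatinose is present, so UlmR is active.
c-di-GMP is present, so KepD is inactive.
Zn²⁺ is absent, so BexY is inactive.
Required activator BexY is absent, so *elnW* is not transcribed.
So ElnW is not produced.
Malonate is absent, so LutK is inactive.
Required activator LutK is absent, so *elnR* is not transcribed.
So ElnR is not produced.
With no repressor bound, *irpY* is transcribed.
So IrpY is produced and active.
Activator UlmR is present, so *nolU* is transcribed.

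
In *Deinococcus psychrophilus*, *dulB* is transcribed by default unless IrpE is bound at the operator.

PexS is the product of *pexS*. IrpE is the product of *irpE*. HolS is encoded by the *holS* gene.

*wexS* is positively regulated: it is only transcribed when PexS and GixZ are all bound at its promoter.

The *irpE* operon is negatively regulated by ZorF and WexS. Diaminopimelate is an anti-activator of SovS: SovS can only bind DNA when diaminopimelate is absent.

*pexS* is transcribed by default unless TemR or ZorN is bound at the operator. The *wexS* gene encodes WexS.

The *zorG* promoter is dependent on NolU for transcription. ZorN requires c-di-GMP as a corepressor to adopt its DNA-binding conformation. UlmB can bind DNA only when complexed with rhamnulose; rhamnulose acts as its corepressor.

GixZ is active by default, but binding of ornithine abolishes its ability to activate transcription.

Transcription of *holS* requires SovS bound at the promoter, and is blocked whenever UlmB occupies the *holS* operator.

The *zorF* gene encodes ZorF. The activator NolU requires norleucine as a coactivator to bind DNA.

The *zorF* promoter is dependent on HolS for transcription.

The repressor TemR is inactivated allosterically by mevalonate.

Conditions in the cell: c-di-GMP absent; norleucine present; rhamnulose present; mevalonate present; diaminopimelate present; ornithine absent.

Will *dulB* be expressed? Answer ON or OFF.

Diaminopimelate is present, so SovS is inactive.
Rhamnulose is present, so UlmB is active.
With repressor UlmB bound, *holS* is not transcribed.
So HolS is not produced.
Required activator HolS is absent, so *zorF* is not transcribed.
So ZorF is not produced.
Mevalonate is present, so TemR is inactive.
c-di-GMP is absent, so ZorN is inactive.
With no repressor bound, *pexS* is transcribed.
So PexS is produced and active.
Ornithine is absent, so GixZ is active.
No repressor is bound and PexS and GixZ are active, so *wexS* is transcribed.
So WexS is produced and active.
With repressor WexS bound, *irpE* is not transcribed.
So IrpE is not produced.
With no repressor bound, *dulB* is transcribed.

ON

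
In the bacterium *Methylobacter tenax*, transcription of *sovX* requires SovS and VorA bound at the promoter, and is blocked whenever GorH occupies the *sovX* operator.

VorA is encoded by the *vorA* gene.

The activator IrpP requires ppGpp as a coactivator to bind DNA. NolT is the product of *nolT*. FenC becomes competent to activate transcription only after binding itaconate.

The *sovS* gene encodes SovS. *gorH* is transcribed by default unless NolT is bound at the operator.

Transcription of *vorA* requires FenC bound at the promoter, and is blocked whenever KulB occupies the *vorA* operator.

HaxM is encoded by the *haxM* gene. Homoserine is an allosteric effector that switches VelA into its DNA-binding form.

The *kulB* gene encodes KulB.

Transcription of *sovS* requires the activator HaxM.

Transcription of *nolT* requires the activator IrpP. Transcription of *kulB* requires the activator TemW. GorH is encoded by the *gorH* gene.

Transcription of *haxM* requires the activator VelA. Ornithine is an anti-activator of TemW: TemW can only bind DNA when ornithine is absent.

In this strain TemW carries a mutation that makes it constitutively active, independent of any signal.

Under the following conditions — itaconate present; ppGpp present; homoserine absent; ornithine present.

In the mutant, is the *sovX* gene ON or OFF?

Homoserine is absent, so VelA is inactive.
Required activator VelA is absent, so *haxM* is not transcribed.
So HaxM is not produced.
Required activator HaxM is absent, so *sovS* is not transcribed.
So SovS is not produced.
Itaconate is present, so FenC is active.
TemW is constitutively active in this strain.
No repressor is bound and TemW is active, so *kulB* is transcribed.
So KulB is produced and active.
With repressor KulB bound, *vorA* is not transcribed.
So VorA is not produced.
ppGpp is present, so IrpP is active.
No repressor is bound and IrpP is active, so *nolT* is transcribed.
So NolT is produced and active.
With repressor NolT bound, *gorH* is not transcribed.
So GorH is not produced.
Required activator SovS is absent, so *sovX* is not transcribed.

OFF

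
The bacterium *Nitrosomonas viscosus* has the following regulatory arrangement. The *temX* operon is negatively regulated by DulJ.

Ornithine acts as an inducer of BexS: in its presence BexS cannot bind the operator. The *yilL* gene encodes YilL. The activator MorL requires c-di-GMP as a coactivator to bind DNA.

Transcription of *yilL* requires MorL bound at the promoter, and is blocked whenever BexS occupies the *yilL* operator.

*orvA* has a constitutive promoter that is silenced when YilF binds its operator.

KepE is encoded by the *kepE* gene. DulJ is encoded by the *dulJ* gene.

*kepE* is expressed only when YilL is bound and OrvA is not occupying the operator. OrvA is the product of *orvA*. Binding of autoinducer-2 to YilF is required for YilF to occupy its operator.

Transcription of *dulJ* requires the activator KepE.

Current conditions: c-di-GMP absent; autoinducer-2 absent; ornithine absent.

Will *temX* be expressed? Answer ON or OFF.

Autoinducer-2 is absent, so YilF is inactive.
With no repressor bound, *orvA* is transcribed.
So OrvA is produced and active.
c-di-GMP is absent, so MorL is inactive.
Ornithine is absent, so BexS is active.
With repressor BexS bound, *yilL* is not transcribed.
So YilL is not produced.
With repressor OrvA bound, *kepE* is not transcribed.
So KepE is not produced.
Required activator KepE is absent, so *dulJ* is not transcribed.
So DulJ is not produced.
With no repressor bound, *temX* is transcribed.

ON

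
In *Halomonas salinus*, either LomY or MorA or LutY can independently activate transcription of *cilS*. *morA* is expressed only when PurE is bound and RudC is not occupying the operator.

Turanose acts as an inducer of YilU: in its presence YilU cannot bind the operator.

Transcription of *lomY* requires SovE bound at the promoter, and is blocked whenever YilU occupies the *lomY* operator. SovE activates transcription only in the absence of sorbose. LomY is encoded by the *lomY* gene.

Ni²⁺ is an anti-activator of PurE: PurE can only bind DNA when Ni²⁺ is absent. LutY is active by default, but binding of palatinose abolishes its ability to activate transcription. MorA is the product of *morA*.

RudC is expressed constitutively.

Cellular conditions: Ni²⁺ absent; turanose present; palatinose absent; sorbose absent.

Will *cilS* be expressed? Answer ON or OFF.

ON

Turanose is present, so YilU is inactive.
Sorbose is absent, so SovE is active.
No repressor is bound and SovE is active, so *lomY* is transcribed.
So LomY is produced and active.
Ni²⁺ is absent, so PurE is active.
RudC is produced constitutively and is active.
With repressor RudC bound, *morA* is not transcribed.
So MorA is not produced.
Palatinose is absent, so LutY is active.
Activator LomY is present, so *cilS* is transcribed.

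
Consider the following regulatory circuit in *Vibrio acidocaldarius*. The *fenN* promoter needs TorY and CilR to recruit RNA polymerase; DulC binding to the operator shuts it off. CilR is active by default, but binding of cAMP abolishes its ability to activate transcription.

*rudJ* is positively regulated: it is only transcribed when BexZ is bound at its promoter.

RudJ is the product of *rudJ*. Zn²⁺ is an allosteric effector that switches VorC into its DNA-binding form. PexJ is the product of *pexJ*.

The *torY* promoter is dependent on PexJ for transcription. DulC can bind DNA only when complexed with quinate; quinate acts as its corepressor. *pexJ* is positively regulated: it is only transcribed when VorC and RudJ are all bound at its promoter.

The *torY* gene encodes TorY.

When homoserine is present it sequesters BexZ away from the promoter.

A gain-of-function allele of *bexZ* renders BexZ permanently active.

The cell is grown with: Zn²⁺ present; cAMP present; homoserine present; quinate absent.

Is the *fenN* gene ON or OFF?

OFF

Quinate is absent, so DulC is inactive.
Zn²⁺ is present, so VorC is active.
BexZ is constitutively active in this strain.
No repressor is bound and BexZ is active, so *rudJ* is transcribed.
So RudJ is produced and active.
No repressor is bound and VorC and RudJ are active, so *pexJ* is transcribed.
So PexJ is produced and active.
No repressor is bound and PexJ is active, so *torY* is transcribed.
So TorY is produced and active.
cAMP is present, so CilR is inactive.
Required activator CilR is absent, so *fenN* is not transcribed.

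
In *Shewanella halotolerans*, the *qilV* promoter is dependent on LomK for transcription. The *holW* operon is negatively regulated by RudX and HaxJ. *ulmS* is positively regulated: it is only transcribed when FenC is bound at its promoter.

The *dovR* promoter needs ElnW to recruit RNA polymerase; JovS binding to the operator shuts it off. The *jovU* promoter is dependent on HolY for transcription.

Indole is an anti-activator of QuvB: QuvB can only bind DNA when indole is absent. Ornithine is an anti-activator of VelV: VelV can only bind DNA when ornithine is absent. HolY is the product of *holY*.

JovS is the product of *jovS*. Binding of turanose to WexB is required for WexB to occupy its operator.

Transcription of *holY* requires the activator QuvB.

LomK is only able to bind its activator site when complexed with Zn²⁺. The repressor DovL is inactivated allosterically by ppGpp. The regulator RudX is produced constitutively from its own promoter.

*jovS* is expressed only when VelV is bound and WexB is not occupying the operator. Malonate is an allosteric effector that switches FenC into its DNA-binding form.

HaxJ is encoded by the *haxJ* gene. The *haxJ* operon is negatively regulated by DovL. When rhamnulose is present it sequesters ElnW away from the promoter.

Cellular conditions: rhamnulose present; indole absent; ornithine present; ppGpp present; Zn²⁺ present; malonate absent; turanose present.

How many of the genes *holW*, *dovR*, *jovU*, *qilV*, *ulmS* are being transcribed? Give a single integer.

RudX is produced constitutively and is active.
ppGpp is present, so DovL is inactive.
With no repressor bound, *haxJ* is transcribed.
So HaxJ is produced and active.
With repressor RudX bound, *holW* is not transcribed.
→ *holW* is OFF.
Ornithine is present, so VelV is inactive.
Turanose is present, so WexB is active.
With repressor WexB bound, *jovS* is not transcribed.
So JovS is not produced.
Rhamnulose is present, so ElnW is inactive.
Required activator ElnW is absent, so *dovR* is not transcribed.
→ *dovR* is OFF.
Indole is absent, so QuvB is active.
No repressor is bound and QuvB is active, so *holY* is transcribed.
So HolY is produced and active.
No repressor is bound and HolY is active, so *jovU* is transcribed.
→ *jovU* is ON.
Zn²⁺ is present, so LomK is active.
No repressor is bound and LomK is active, so *qilV* is transcribed.
→ *qilV* is ON.
Malonate is absent, so FenC is inactive.
Required activator FenC is absent, so *ulmS* is not transcribed.
→ *ulmS* is OFF.
2 of the 5 genes are transcribed.

2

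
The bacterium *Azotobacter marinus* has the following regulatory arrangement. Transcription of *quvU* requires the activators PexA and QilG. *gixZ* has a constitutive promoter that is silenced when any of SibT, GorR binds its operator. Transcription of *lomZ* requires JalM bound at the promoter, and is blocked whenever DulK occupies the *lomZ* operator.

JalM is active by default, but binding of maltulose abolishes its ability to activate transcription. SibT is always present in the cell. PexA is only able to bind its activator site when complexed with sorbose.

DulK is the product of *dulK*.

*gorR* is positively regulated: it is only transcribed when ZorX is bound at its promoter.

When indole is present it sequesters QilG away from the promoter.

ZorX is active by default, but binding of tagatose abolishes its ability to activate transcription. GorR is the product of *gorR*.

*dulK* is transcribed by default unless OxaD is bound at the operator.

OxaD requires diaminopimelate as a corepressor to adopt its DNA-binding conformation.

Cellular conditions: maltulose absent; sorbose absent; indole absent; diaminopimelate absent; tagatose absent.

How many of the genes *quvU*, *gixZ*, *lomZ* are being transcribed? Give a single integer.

0

Sorbose is absent, so PexA is inactive.
Indole is absent, so QilG is active.
Required activator PexA is absent, so *quvU* is not transcribed.
→ *quvU* is OFF.
SibT is produced constitutively and is active.
Tagatose is absent, so ZorX is active.
No repressor is bound and ZorX is active, so *gorR* is transcribed.
So GorR is produced and active.
With repressor SibT bound, *gixZ* is not transcribed.
→ *gixZ* is OFF.
Maltulose is absent, so JalM is active.
Diaminopimelate is absent, so OxaD is inactive.
With no repressor bound, *dulK* is transcribed.
So DulK is produced and active.
With repressor DulK bound, *lomZ* is not transcribed.
→ *lomZ* is OFF.
0 of the 3 genes are transcribed.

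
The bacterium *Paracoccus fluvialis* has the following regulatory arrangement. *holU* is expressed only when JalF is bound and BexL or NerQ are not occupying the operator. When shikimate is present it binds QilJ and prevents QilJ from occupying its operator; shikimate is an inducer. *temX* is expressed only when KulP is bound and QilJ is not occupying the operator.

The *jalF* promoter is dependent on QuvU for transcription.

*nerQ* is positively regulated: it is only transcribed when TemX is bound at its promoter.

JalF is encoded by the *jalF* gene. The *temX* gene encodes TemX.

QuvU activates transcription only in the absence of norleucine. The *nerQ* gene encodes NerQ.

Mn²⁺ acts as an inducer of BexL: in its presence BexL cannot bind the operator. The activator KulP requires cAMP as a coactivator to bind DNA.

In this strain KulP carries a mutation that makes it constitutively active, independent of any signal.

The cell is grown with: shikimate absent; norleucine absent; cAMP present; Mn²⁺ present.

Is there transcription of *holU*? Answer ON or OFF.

ON

Norleucine is absent, so QuvU is active.
No repressor is bound and QuvU is active, so *jalF* is transcribed.
So JalF is produced and active.
Mn²⁺ is present, so BexL is inactive.
Shikimate is absent, so QilJ is active.
KulP is constitutively active in this strain.
With repressor QilJ bound, *temX* is not transcribed.
So TemX is not produced.
Required activator TemX is absent, so *nerQ* is not transcribed.
So NerQ is not produced.
No repressor is bound and JalF is active, so *holU* is transcribed.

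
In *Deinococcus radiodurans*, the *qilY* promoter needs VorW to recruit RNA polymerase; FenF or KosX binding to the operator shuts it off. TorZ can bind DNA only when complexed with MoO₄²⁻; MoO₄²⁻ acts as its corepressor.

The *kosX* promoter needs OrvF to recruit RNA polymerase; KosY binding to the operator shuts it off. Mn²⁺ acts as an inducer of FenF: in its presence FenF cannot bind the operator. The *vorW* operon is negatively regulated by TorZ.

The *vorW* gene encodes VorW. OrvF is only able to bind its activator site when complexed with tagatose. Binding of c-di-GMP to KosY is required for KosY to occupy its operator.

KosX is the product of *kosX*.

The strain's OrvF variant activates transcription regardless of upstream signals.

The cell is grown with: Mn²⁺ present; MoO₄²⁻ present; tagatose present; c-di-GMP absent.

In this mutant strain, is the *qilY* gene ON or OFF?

Mn²⁺ is present, so FenF is inactive.
MoO₄²⁻ is present, so TorZ is active.
With repressor TorZ bound, *vorW* is not transcribed.
So VorW is not produced.
c-di-GMP is absent, so KosY is inactive.
OrvF is constitutively active in this strain.
No repressor is bound and OrvF is active, so *kosX* is transcribed.
So KosX is produced and active.
With repressor KosX bound, *qilY* is not transcribed.

OFF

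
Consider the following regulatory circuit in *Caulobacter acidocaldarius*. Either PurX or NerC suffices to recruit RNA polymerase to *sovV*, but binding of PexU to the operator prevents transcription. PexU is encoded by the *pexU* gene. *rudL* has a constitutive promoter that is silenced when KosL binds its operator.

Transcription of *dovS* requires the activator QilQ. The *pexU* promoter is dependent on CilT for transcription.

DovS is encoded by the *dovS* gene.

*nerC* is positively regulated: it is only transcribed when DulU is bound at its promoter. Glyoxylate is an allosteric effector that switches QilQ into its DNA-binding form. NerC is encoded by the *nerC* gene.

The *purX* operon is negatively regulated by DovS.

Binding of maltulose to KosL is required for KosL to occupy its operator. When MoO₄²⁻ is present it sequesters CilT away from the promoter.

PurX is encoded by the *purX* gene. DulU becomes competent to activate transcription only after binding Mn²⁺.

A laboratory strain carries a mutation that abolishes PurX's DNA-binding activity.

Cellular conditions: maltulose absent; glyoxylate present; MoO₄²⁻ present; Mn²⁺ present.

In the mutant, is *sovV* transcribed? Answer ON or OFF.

MoO₄²⁻ is present, so CilT is inactive.
Required activator CilT is absent, so *pexU* is not transcribed.
So PexU is not produced.
PurX is non-functional in this strain, so it has no effect.
Mn²⁺ is present, so DulU is active.
No repressor is bound and DulU is active, so *nerC* is transcribed.
So NerC is produced and active.
Activator NerC is present, so *sovV* is transcribed.

ON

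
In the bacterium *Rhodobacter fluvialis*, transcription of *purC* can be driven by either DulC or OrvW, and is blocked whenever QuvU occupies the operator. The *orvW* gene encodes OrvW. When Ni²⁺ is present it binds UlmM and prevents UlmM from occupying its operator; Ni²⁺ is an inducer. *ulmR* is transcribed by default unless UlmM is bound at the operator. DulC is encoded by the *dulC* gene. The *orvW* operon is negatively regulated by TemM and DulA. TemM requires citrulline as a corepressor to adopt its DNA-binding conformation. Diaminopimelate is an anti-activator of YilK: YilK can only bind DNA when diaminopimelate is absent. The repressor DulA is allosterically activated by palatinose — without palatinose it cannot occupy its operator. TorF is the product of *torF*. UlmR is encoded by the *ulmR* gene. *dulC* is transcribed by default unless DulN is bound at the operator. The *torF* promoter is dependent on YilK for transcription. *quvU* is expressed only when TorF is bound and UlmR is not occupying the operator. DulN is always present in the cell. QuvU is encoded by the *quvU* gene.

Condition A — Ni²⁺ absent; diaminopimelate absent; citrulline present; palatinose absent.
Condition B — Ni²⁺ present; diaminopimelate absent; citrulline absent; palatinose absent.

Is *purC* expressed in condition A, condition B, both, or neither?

Condition A:
Ni²⁺ is absent, so UlmM is active.
With repressor UlmM bound, *ulmR* is not transcribed.
So UlmR is not produced.
Diaminopimelate is absent, so YilK is active.
No repressor is bound and YilK is active, so *torF* is transcribed.
So TorF is produced and active.
No repressor is bound and TorF is active, so *quvU* is transcribed.
So QuvU is produced and active.
DulN is produced constitutively and is active.
With repressor DulN bound, *dulC* is not transcribed.
So DulC is not produced.
Citrulline is present, so TemM is active.
Palatinose is absent, so DulA is inactive.
With repressor TemM bound, *orvW* is not transcribed.
So OrvW is not produced.
With repressor QuvU bound, *purC* is not transcribed.
→ *purC* is OFF in A.
Condition B:
Ni²⁺ is present, so UlmM is inactive.
With no repressor bound, *ulmR* is transcribed.
So UlmR is produced and active.
Diaminopimelate is absent, so YilK is active.
No repressor is bound and YilK is active, so *torF* is transcribed.
So TorF is produced and active.
With repressor UlmR bound, *quvU* is not transcribed.
So QuvU is not produced.
DulN is produced constitutively and is active.
With repressor DulN bound, *dulC* is not transcribed.
So DulC is not produced.
Citrulline is absent, so TemM is inactive.
Palatinose is absent, so DulA is inactive.
With no repressor bound, *orvW* is transcribed.
So OrvW is produced and active.
Activator OrvW is present, so *purC* is transcribed.
→ *purC* is ON in B.

B only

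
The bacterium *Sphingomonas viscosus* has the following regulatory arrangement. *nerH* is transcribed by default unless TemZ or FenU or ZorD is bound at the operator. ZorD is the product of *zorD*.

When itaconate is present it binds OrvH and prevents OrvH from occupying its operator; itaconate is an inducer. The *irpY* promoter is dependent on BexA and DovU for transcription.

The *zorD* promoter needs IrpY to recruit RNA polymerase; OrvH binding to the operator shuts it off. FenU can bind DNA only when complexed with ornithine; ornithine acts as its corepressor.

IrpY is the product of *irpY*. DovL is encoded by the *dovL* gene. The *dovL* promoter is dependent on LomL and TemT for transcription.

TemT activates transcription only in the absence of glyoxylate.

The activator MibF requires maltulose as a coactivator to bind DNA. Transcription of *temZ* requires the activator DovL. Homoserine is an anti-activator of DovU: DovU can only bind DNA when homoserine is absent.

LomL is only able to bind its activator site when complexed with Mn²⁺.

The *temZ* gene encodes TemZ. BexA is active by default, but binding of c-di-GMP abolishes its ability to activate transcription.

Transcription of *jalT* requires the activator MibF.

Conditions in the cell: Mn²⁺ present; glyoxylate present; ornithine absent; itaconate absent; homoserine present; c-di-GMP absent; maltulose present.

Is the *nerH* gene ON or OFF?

Mn²⁺ is present, so LomL is active.
Glyoxylate is present, so TemT is inactive.
Required activator TemT is absent, so *dovL* is not transcribed.
So DovL is not produced.
Required activator DovL is absent, so *temZ* is not transcribed.
So TemZ is not produced.
Ornithine is absent, so FenU is inactive.
Itaconate is absent, so OrvH is active.
c-di-GMP is absent, so BexA is active.
Homoserine is present, so DovU is inactive.
Required activator DovU is absent, so *irpY* is not transcribed.
So IrpY is not produced.
With repressor OrvH bound, *zorD* is not transcribed.
So ZorD is not produced.
With no repressor bound, *nerH* is transcribed.

ON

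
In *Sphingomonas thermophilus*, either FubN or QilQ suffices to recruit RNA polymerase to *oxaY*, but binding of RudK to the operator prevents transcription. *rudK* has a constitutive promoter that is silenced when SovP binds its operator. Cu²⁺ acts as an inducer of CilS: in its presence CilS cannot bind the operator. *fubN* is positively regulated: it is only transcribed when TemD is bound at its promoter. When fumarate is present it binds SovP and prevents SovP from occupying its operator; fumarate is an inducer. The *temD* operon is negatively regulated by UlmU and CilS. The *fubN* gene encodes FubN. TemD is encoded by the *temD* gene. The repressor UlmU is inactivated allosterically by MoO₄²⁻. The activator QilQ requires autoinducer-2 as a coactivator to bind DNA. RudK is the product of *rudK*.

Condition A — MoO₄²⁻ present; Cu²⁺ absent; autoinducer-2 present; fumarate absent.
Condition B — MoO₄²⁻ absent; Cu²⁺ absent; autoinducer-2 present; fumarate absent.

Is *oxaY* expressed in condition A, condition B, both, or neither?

Condition A:
MoO₄²⁻ is present, so UlmU is inactive.
Cu²⁺ is absent, so CilS is active.
With repressor CilS bound, *temD* is not transcribed.
So TemD is not produced.
Required activator TemD is absent, so *fubN* is not transcribed.
So FubN is not produced.
Autoinducer-2 is present, so QilQ is active.
Fumarate is absent, so SovP is active.
With repressor SovP bound, *rudK* is not transcribed.
So RudK is not produced.
Activator QilQ is present, so *oxaY* is transcribed.
→ *oxaY* is ON in A.
Condition B:
MoO₄²⁻ is absent, so UlmU is active.
Cu²⁺ is absent, so CilS is active.
With repressor UlmU bound, *temD* is not transcribed.
So TemD is not produced.
Required activator TemD is absent, so *fubN* is not transcribed.
So FubN is not produced.
Autoinducer-2 is present, so QilQ is active.
Fumarate is absent, so SovP is active.
With repressor SovP bound, *rudK* is not transcribed.
So RudK is not produced.
Activator QilQ is present, so *oxaY* is transcribed.
→ *oxaY* is ON in B.

both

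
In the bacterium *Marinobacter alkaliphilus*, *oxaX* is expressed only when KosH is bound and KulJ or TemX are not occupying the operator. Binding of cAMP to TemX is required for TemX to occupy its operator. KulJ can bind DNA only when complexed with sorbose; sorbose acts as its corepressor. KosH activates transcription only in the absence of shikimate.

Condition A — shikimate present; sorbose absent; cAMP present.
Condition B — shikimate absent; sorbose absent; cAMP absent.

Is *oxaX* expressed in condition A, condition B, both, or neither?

Condition A:
Shikimate is present, so KosH is inactive.
Sorbose is absent, so KulJ is inactive.
cAMP is present, so TemX is active.
With repressor TemX bound, *oxaX* is not transcribed.
→ *oxaX* is OFF in A.
Condition B:
Shikimate is absent, so KosH is active.
Sorbose is absent, so KulJ is inactive.
cAMP is absent, so TemX is inactive.
No repressor is bound and KosH is active, so *oxaX* is transcribed.
→ *oxaX* is ON in B.

B only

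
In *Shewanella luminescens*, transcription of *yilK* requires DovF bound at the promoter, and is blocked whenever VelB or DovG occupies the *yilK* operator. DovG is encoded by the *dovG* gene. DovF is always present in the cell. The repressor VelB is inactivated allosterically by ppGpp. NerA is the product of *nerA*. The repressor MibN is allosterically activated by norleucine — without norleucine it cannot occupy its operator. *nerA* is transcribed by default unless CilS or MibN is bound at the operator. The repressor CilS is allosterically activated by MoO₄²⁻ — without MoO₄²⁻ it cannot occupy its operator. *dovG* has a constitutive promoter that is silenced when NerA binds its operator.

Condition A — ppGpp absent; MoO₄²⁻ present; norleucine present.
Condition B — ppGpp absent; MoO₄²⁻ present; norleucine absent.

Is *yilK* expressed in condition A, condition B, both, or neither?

Condition A:
ppGpp is absent, so VelB is active.
MoO₄²⁻ is present, so CilS is active.
Norleucine is present, so MibN is active.
With repressor CilS bound, *nerA* is not transcribed.
So NerA is not produced.
With no repressor bound, *dovG* is transcribed.
So DovG is produced and active.
DovF is produced constitutively and is active.
With repressor VelB bound, *yilK* is not transcribed.
→ *yilK* is OFF in A.
Condition B:
ppGpp is absent, so VelB is active.
MoO₄²⁻ is present, so CilS is active.
Norleucine is absent, so MibN is inactive.
With repressor CilS bound, *nerA* is not transcribed.
So NerA is not produced.
With no repressor bound, *dovG* is transcribed.
So DovG is produced and active.
DovF is produced constitutively and is active.
With repressor VelB bound, *yilK* is not transcribed.
→ *yilK* is OFF in B.

neither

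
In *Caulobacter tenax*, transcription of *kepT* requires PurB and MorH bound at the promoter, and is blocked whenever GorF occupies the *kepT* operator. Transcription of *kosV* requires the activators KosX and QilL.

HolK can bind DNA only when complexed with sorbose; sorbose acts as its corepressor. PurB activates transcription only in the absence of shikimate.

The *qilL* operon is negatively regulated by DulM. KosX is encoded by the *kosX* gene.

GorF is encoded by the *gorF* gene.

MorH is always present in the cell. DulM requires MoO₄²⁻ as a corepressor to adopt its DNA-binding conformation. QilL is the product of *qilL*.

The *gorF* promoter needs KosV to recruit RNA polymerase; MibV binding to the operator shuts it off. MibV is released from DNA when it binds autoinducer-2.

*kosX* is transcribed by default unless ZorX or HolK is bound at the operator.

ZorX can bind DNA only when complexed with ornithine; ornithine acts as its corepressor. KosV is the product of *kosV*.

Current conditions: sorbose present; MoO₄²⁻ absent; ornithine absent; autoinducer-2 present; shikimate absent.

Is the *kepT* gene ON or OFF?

ON

Autoinducer-2 is present, so MibV is inactive.
Ornithine is absent, so ZorX is inactive.
Sorbose is present, so HolK is active.
With repressor HolK bound, *kosX* is not transcribed.
So KosX is not produced.
MoO₄²⁻ is absent, so DulM is inactive.
With no repressor bound, *qilL* is transcribed.
So QilL is produced and active.
Required activator KosX is absent, so *kosV* is not transcribed.
So KosV is not produced.
Required activator KosV is absent, so *gorF* is not transcribed.
So GorF is not produced.
Shikimate is absent, so PurB is active.
MorH is produced constitutively and is active.
No repressor is bound and PurB and MorH are active, so *kepT* is transcribed.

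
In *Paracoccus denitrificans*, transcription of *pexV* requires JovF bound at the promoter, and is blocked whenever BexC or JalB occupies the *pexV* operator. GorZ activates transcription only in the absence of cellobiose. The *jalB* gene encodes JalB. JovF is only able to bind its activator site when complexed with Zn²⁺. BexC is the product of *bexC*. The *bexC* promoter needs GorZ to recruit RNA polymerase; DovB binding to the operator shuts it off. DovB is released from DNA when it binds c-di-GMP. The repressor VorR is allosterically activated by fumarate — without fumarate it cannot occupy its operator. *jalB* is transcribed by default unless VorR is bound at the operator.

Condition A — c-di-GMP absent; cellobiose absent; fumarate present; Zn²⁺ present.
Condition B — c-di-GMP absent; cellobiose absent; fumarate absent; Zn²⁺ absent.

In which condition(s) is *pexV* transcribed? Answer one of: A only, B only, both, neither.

A only

Condition A:
c-di-GMP is absent, so DovB is active.
Cellobiose is absent, so GorZ is active.
With repressor DovB bound, *bexC* is not transcribed.
So BexC is not produced.
Fumarate is present, so VorR is active.
With repressor VorR bound, *jalB* is not transcribed.
So JalB is not produced.
Zn²⁺ is present, so JovF is active.
No repressor is bound and JovF is active, so *pexV* is transcribed.
→ *pexV* is ON in A.
Condition B:
c-di-GMP is absent, so DovB is active.
Cellobiose is absent, so GorZ is active.
With repressor DovB bound, *bexC* is not transcribed.
So BexC is not produced.
Fumarate is absent, so VorR is inactive.
With no repressor bound, *jalB* is transcribed.
So JalB is produced and active.
Zn²⁺ is absent, so JovF is inactive.
With repressor JalB bound, *pexV* is not transcribed.
→ *pexV* is OFF in B.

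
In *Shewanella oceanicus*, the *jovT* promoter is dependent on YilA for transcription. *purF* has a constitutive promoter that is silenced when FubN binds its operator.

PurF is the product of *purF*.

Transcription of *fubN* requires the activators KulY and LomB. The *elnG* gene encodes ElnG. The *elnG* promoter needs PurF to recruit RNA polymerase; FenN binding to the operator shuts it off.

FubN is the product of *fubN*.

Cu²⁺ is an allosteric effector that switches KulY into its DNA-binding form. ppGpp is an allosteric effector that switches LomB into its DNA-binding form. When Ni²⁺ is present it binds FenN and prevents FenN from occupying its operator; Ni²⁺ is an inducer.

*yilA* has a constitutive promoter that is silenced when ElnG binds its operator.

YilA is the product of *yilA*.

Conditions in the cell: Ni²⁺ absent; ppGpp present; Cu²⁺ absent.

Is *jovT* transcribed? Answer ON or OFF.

Cu²⁺ is absent, so KulY is inactive.
ppGpp is present, so LomB is active.
Required activator KulY is absent, so *fubN* is not transcribed.
So FubN is not produced.
With no repressor bound, *purF* is transcribed.
So PurF is produced and active.
Ni²⁺ is absent, so FenN is active.
With repressor FenN bound, *elnG* is not transcribed.
So ElnG is not produced.
With no repressor bound, *yilA* is transcribed.
So YilA is produced and active.
No repressor is bound and YilA is active, so *jovT* is transcribed.

ON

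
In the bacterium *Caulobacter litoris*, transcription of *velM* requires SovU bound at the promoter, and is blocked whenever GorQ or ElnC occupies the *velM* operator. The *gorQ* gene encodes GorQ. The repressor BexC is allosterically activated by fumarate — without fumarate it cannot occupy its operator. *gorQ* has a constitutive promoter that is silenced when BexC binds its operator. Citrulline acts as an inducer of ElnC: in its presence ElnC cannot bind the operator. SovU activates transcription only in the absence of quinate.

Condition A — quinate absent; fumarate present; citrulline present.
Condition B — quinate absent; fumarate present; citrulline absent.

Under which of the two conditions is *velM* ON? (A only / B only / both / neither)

Condition A:
Quinate is absent, so SovU is active.
Fumarate is present, so BexC is active.
With repressor BexC bound, *gorQ* is not transcribed.
So GorQ is not produced.
Citrulline is present, so ElnC is inactive.
No repressor is bound and SovU is active, so *velM* is transcribed.
→ *velM* is ON in A.
Condition B:
Quinate is absent, so SovU is active.
Fumarate is present, so BexC is active.
With repressor BexC bound, *gorQ* is not transcribed.
So GorQ is not produced.
Citrulline is absent, so ElnC is active.
With repressor ElnC bound, *velM* is not transcribed.
→ *velM* is OFF in B.

A only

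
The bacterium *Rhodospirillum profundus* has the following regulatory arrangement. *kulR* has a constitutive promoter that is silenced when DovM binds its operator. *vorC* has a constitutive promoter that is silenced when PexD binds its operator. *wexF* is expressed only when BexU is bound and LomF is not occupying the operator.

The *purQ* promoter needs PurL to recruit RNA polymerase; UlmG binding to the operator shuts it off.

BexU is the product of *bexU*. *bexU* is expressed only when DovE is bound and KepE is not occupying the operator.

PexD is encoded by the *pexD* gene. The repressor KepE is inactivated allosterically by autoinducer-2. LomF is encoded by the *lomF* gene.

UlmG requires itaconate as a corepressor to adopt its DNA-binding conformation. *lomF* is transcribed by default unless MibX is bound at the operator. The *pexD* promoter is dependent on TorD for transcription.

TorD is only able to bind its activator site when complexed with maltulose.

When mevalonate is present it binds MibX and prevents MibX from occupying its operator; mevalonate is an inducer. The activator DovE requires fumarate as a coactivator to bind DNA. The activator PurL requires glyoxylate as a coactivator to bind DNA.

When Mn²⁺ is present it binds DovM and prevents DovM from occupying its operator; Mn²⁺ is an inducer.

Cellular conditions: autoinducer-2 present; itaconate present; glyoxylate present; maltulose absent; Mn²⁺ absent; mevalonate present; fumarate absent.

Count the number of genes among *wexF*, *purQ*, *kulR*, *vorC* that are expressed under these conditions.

Mevalonate is present, so MibX is inactive.
With no repressor bound, *lomF* is transcribed.
So LomF is produced and active.
Fumarate is absent, so DovE is inactive.
Autoinducer-2 is present, so KepE is inactive.
Required activator DovE is absent, so *bexU* is not transcribed.
So BexU is not produced.
With repressor LomF bound, *wexF* is not transcribed.
→ *wexF* is OFF.
Itaconate is present, so UlmG is active.
Glyoxylate is present, so PurL is active.
With repressor UlmG bound, *purQ* is not transcribed.
→ *purQ* is OFF.
Mn²⁺ is absent, so DovM is active.
With repressor DovM bound, *kulR* is not transcribed.
→ *kulR* is OFF.
Maltulose is absent, so TorD is inactive.
Required activator TorD is absent, so *pexD* is not transcribed.
So PexD is not produced.
With no repressor bound, *vorC* is transcribed.
→ *vorC* is ON.
1 of the 4 genes is transcribed.

1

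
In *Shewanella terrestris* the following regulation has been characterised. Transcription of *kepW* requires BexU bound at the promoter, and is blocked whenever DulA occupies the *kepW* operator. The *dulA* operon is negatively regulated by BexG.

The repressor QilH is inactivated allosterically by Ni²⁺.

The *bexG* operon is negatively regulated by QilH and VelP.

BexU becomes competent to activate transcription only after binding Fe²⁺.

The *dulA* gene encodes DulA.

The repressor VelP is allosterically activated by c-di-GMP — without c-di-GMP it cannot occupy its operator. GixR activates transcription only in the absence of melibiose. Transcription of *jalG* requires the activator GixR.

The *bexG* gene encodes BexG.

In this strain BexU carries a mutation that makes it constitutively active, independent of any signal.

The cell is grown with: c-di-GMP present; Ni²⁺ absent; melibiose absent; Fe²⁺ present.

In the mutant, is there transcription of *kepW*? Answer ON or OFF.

OFF

BexU is constitutively active in this strain.
Ni²⁺ is absent, so QilH is active.
c-di-GMP is present, so VelP is active.
With repressor QilH bound, *bexG* is not transcribed.
So BexG is not produced.
With no repressor bound, *dulA* is transcribed.
So DulA is produced and active.
With repressor DulA bound, *kepW* is not transcribed.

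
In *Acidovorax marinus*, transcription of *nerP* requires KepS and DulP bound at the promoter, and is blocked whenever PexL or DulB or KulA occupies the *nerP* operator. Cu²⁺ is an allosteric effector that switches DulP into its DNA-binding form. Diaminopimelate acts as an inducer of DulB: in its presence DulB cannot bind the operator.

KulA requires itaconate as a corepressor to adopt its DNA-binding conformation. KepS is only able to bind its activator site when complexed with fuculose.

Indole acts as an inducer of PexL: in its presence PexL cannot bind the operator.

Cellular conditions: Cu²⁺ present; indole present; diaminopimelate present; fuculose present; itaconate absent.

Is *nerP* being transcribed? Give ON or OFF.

ON

Indole is present, so PexL is inactive.
Fuculose is present, so KepS is active.
Cu²⁺ is present, so DulP is active.
Diaminopimelate is present, so DulB is inactive.
Itaconate is absent, so KulA is inactive.
No repressor is bound and KepS and DulP are active, so *nerP* is transcribed.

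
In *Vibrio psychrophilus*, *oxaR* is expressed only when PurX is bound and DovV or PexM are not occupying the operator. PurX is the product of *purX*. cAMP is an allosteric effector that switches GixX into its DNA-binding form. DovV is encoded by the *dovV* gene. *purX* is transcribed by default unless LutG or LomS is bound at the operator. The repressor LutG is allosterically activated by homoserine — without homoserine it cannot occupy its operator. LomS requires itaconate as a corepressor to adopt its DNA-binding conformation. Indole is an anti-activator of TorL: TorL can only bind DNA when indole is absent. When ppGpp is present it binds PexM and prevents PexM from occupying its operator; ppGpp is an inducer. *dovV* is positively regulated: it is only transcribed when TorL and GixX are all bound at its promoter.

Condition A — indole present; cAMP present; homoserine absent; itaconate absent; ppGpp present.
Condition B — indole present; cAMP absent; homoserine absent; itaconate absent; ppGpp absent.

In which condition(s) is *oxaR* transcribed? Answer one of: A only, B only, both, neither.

Condition A:
Indole is present, so TorL is inactive.
cAMP is present, so GixX is active.
Required activator TorL is absent, so *dovV* is not transcribed.
So DovV is not produced.
Homoserine is absent, so LutG is inactive.
Itaconate is absent, so LomS is inactive.
With no repressor bound, *purX* is transcribed.
So PurX is produced and active.
ppGpp is present, so PexM is inactive.
No repressor is bound and PurX is active, so *oxaR* is transcribed.
→ *oxaR* is ON in A.
Condition B:
Indole is present, so TorL is inactive.
cAMP is absent, so GixX is inactive.
Required activator TorL is absent, so *dovV* is not transcribed.
So DovV is not produced.
Homoserine is absent, so LutG is inactive.
Itaconate is absent, so LomS is inactive.
With no repressor bound, *purX* is transcribed.
So PurX is produced and active.
ppGpp is absent, so PexM is active.
With repressor PexM bound, *oxaR* is not transcribed.
→ *oxaR* is OFF in B.

A only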